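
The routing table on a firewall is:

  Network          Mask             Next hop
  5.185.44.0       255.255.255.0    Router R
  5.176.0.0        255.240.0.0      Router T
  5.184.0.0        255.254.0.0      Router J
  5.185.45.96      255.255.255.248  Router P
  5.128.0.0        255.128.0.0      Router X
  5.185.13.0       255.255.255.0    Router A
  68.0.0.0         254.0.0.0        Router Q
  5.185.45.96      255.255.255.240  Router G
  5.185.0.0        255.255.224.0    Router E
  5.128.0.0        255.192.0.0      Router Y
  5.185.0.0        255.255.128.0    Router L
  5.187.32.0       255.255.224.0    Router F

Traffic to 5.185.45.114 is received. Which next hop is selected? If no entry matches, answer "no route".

Routes whose prefix contains 5.185.45.114:
  5.128.0.0/9 (5.128.0.0 - 5.255.255.255) -> Router X
  5.128.0.0/10 (5.128.0.0 - 5.191.255.255) -> Router Y
  5.176.0.0/12 (5.176.0.0 - 5.191.255.255) -> Router T
  5.184.0.0/15 (5.184.0.0 - 5.185.255.255) -> Router J
  5.185.0.0/17 (5.185.0.0 - 5.185.127.255) -> Router L
More-specific entries that do NOT match:
  5.185.45.96/29 (5.185.45.96 - 5.185.45.103) does not contain 5.185.45.114
  5.185.45.96/28 (5.185.45.96 - 5.185.45.111) does not contain 5.185.45.114
  5.185.44.0/24 (5.185.44.0 - 5.185.44.255) does not contain 5.185.45.114
  5.185.13.0/24 (5.185.13.0 - 5.185.13.255) does not contain 5.185.45.114
  5.185.0.0/19 (5.185.0.0 - 5.185.31.255) does not contain 5.185.45.114
  5.187.32.0/19 (5.187.32.0 - 5.187.63.255) does not contain 5.185.45.114
Longest matching prefix is /17 -> next hop Router L.

Router L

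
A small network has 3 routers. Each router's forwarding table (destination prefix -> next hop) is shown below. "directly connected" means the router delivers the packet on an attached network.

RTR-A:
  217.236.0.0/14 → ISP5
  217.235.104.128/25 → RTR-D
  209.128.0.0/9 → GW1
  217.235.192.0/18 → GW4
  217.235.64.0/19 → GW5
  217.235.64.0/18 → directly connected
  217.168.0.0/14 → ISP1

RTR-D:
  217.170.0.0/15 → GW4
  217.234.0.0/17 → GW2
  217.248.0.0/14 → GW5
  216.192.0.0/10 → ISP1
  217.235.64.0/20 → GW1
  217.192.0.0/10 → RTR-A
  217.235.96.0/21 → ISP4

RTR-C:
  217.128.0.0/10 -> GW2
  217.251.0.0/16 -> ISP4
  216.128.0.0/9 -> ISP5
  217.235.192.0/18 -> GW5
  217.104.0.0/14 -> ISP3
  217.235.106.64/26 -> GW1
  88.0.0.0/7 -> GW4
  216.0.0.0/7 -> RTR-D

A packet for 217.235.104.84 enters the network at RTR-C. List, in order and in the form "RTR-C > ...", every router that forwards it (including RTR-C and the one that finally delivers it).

At RTR-C: longest match for 217.235.104.84 is 216.0.0.0/7 -> RTR-D
At RTR-D: longest match for 217.235.104.84 is 217.192.0.0/10 -> RTR-A
At RTR-A: longest match for 217.235.104.84 is 217.235.64.0/18 -> directly connected

RTR-C > RTR-D > RTR-A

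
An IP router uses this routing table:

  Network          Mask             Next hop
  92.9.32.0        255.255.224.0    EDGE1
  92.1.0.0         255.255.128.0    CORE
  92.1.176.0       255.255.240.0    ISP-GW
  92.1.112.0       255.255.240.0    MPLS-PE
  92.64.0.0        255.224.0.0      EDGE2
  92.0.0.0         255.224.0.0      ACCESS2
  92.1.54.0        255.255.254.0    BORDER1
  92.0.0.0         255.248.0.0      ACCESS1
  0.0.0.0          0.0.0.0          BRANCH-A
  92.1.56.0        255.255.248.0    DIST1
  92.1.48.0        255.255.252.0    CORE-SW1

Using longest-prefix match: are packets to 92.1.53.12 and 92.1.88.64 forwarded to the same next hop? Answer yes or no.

yes

92.1.53.12: longest match 92.1.0.0/17 -> CORE
92.1.88.64: longest match 92.1.0.0/17 -> CORE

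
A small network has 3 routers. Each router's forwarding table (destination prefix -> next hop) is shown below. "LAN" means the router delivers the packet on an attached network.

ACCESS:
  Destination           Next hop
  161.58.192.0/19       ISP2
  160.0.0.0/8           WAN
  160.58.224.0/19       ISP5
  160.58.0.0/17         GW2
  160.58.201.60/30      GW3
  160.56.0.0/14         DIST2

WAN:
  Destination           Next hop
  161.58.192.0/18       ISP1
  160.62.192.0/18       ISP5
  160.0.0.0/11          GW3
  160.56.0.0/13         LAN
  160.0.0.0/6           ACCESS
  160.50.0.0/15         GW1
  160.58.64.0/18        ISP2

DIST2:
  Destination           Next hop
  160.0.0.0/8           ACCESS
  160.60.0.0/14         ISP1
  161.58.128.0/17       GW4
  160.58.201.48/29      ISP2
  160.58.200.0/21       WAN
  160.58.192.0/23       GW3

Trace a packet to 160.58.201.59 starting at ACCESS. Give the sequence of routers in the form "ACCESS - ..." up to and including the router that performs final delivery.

At ACCESS: longest match for 160.58.201.59 is 160.56.0.0/14 -> DIST2
At DIST2: longest match for 160.58.201.59 is 160.58.200.0/21 -> WAN
At WAN: longest match for 160.58.201.59 is 160.56.0.0/13 -> LAN

ACCESS - DIST2 - WAN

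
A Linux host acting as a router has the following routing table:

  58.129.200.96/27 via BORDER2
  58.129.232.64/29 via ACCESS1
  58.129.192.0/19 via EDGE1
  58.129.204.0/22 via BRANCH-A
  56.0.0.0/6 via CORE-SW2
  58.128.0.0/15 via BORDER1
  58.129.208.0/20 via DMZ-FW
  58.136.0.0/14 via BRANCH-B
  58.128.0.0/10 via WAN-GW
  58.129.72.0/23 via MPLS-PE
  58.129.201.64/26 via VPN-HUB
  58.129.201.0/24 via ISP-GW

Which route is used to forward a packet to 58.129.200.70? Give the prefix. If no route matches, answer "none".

Entries matching 58.129.200.70:
  56.0.0.0/6 (56.0.0.0 - 59.255.255.255)
  58.128.0.0/10 (58.128.0.0 - 58.191.255.255)
  58.128.0.0/15 (58.128.0.0 - 58.129.255.255)
  58.129.192.0/19 (58.129.192.0 - 58.129.223.255)
Most specific is 58.129.192.0/19.

58.129.192.0/19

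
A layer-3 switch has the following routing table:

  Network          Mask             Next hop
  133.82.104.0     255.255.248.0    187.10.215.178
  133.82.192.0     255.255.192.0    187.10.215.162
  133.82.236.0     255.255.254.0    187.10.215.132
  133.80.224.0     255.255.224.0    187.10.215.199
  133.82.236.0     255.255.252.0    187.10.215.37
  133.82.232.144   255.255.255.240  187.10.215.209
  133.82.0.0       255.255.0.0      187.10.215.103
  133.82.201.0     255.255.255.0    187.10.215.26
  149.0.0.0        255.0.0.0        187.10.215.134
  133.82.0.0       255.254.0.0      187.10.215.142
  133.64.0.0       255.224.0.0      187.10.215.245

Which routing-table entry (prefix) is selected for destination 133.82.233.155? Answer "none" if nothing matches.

133.82.192.0/18

Entries matching 133.82.233.155:
  133.64.0.0/11 (133.64.0.0 - 133.95.255.255)
  133.82.0.0/15 (133.82.0.0 - 133.83.255.255)
  133.82.0.0/16 (133.82.0.0 - 133.82.255.255)
  133.82.192.0/18 (133.82.192.0 - 133.82.255.255)
Most specific is 133.82.192.0/18.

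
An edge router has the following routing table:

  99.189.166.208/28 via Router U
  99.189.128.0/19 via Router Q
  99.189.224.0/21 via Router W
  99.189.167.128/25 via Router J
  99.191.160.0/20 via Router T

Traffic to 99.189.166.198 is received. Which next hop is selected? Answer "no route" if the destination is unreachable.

No entry's prefix contains 99.189.166.198; there is no default route.

no route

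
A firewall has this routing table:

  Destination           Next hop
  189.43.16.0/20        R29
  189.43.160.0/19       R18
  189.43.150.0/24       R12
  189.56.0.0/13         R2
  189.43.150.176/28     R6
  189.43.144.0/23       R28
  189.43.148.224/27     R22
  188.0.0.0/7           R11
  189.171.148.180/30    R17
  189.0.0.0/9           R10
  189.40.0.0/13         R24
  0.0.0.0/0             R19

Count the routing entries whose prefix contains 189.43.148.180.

4

Prefixes containing 189.43.148.180:
  0.0.0.0/0 (default, matches everything)
  188.0.0.0/7 (188.0.0.0 - 189.255.255.255)
  189.0.0.0/9 (189.0.0.0 - 189.127.255.255)
  189.40.0.0/13 (189.40.0.0 - 189.47.255.255)
Total matching entries: 4.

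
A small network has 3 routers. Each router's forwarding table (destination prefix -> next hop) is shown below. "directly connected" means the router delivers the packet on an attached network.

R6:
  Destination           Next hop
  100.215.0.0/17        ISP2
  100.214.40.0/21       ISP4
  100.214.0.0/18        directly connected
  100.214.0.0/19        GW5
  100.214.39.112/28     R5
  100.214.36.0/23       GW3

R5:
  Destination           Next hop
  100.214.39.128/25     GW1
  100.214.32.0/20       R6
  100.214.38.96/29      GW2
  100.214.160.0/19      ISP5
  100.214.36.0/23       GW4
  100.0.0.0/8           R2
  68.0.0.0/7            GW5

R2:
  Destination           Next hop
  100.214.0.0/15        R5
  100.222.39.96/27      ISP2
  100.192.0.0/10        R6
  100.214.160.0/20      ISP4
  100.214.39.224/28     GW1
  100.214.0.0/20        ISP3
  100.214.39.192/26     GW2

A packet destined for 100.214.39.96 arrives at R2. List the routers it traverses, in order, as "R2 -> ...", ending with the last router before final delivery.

R2 -> R5 -> R6

At R2: longest match for 100.214.39.96 is 100.214.0.0/15 -> R5
At R5: longest match for 100.214.39.96 is 100.214.32.0/20 -> R6
At R6: longest match for 100.214.39.96 is 100.214.0.0/18 -> directly connected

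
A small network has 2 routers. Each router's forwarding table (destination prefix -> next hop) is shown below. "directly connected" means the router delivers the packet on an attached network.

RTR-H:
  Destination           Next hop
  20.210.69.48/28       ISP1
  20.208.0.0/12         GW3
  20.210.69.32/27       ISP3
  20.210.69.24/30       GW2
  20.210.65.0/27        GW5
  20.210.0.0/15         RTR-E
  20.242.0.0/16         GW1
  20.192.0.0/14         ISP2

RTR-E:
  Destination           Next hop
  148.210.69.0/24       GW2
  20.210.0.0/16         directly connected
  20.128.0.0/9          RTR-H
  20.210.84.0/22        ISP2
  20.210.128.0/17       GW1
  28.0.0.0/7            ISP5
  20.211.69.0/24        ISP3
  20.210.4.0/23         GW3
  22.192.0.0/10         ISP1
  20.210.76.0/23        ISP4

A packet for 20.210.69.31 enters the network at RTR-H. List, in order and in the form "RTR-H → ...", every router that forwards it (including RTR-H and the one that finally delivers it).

At RTR-H: longest match for 20.210.69.31 is 20.210.0.0/15 -> RTR-E
At RTR-E: longest match for 20.210.69.31 is 20.210.0.0/16 -> directly connected

RTR-H → RTR-E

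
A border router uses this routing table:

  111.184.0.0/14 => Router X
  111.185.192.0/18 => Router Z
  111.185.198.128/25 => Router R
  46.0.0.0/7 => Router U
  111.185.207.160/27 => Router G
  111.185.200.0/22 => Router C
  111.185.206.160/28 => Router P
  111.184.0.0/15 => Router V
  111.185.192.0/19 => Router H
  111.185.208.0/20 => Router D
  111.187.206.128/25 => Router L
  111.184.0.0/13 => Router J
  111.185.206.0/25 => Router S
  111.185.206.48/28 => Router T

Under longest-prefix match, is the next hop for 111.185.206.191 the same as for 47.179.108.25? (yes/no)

no

111.185.206.191: longest match 111.185.192.0/19 -> Router H
47.179.108.25: longest match 46.0.0.0/7 -> Router U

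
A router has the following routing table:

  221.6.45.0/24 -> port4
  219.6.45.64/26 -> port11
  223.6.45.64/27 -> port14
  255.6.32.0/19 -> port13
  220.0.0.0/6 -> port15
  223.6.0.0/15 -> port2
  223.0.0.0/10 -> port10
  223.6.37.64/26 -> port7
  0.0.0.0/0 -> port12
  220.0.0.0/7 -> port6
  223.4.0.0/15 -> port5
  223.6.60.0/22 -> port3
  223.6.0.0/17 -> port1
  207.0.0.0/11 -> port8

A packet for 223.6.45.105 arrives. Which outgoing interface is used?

port1

Routes whose prefix contains 223.6.45.105:
  0.0.0.0/0 (default, matches everything) -> port12
  220.0.0.0/6 (220.0.0.0 - 223.255.255.255) -> port15
  223.0.0.0/10 (223.0.0.0 - 223.63.255.255) -> port10
  223.6.0.0/15 (223.6.0.0 - 223.7.255.255) -> port2
  223.6.0.0/17 (223.6.0.0 - 223.6.127.255) -> port1
More-specific entries that do NOT match:
  223.6.45.64/27 (223.6.45.64 - 223.6.45.95) does not contain 223.6.45.105
  219.6.45.64/26 (219.6.45.64 - 219.6.45.127) does not contain 223.6.45.105
  223.6.37.64/26 (223.6.37.64 - 223.6.37.127) does not contain 223.6.45.105
  221.6.45.0/24 (221.6.45.0 - 221.6.45.255) does not contain 223.6.45.105
  223.6.60.0/22 (223.6.60.0 - 223.6.63.255) does not contain 223.6.45.105
  255.6.32.0/19 (255.6.32.0 - 255.6.63.255) does not contain 223.6.45.105
Longest matching prefix is /17 -> interface port1.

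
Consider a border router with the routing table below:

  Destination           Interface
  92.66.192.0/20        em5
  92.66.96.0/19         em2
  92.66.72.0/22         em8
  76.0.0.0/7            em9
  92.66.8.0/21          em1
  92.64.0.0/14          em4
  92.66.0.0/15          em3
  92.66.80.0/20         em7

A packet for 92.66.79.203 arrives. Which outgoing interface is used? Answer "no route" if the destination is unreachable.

em3

Routes whose prefix contains 92.66.79.203:
  92.64.0.0/14 (92.64.0.0 - 92.67.255.255) -> em4
  92.66.0.0/15 (92.66.0.0 - 92.67.255.255) -> em3
More-specific entries that do NOT match:
  92.66.72.0/22 (92.66.72.0 - 92.66.75.255) does not contain 92.66.79.203
  92.66.8.0/21 (92.66.8.0 - 92.66.15.255) does not contain 92.66.79.203
  92.66.192.0/20 (92.66.192.0 - 92.66.207.255) does not contain 92.66.79.203
  92.66.80.0/20 (92.66.80.0 - 92.66.95.255) does not contain 92.66.79.203
  92.66.96.0/19 (92.66.96.0 - 92.66.127.255) does not contain 92.66.79.203
Longest matching prefix is /15 -> interface em3.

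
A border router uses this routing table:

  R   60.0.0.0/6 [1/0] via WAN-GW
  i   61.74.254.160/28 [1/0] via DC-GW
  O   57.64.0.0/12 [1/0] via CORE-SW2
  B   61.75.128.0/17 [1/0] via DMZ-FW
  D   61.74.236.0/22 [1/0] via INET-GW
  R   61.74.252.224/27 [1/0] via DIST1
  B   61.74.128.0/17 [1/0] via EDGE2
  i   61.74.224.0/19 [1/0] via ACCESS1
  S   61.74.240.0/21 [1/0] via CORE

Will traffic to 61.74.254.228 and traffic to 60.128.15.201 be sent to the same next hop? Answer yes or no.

61.74.254.228: longest match 61.74.224.0/19 -> ACCESS1
60.128.15.201: longest match 60.0.0.0/6 -> WAN-GW

no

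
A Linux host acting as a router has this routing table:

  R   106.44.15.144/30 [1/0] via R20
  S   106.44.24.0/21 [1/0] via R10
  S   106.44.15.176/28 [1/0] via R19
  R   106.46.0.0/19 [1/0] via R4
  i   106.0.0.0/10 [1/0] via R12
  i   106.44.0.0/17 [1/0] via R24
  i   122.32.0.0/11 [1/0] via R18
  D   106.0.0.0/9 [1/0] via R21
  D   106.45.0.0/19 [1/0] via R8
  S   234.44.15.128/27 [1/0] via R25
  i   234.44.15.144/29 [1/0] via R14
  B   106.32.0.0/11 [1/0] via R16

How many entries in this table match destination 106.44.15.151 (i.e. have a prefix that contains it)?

4

Prefixes containing 106.44.15.151:
  106.0.0.0/9 (106.0.0.0 - 106.127.255.255)
  106.0.0.0/10 (106.0.0.0 - 106.63.255.255)
  106.32.0.0/11 (106.32.0.0 - 106.63.255.255)
  106.44.0.0/17 (106.44.0.0 - 106.44.127.255)
Total matching entries: 4.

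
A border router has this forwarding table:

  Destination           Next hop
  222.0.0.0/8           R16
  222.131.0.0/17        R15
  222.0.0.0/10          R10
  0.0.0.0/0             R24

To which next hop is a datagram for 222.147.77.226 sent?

R16

Routes whose prefix contains 222.147.77.226:
  0.0.0.0/0 (default, matches everything) -> R24
  222.0.0.0/8 (222.0.0.0 - 222.255.255.255) -> R16
More-specific entries that do NOT match:
  222.131.0.0/17 (222.131.0.0 - 222.131.127.255) does not contain 222.147.77.226
  222.0.0.0/10 (222.0.0.0 - 222.63.255.255) does not contain 222.147.77.226
Longest matching prefix is /8 -> next hop R16.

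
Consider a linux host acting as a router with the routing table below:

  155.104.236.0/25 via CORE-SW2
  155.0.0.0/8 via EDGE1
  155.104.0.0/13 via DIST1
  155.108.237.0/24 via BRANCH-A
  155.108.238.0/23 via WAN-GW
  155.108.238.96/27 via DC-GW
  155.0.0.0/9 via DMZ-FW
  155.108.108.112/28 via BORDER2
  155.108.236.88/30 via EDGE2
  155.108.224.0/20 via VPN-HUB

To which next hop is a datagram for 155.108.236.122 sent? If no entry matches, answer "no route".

VPN-HUB

Routes whose prefix contains 155.108.236.122:
  155.0.0.0/8 (155.0.0.0 - 155.255.255.255) -> EDGE1
  155.0.0.0/9 (155.0.0.0 - 155.127.255.255) -> DMZ-FW
  155.104.0.0/13 (155.104.0.0 - 155.111.255.255) -> DIST1
  155.108.224.0/20 (155.108.224.0 - 155.108.239.255) -> VPN-HUB
More-specific entries that do NOT match:
  155.108.236.88/30 (155.108.236.88 - 155.108.236.91) does not contain 155.108.236.122
  155.108.108.112/28 (155.108.108.112 - 155.108.108.127) does not contain 155.108.236.122
  155.108.238.96/27 (155.108.238.96 - 155.108.238.127) does not contain 155.108.236.122
  155.104.236.0/25 (155.104.236.0 - 155.104.236.127) does not contain 155.108.236.122
  155.108.237.0/24 (155.108.237.0 - 155.108.237.255) does not contain 155.108.236.122
  155.108.238.0/23 (155.108.238.0 - 155.108.239.255) does not contain 155.108.236.122
Longest matching prefix is /20 -> next hop VPN-HUB.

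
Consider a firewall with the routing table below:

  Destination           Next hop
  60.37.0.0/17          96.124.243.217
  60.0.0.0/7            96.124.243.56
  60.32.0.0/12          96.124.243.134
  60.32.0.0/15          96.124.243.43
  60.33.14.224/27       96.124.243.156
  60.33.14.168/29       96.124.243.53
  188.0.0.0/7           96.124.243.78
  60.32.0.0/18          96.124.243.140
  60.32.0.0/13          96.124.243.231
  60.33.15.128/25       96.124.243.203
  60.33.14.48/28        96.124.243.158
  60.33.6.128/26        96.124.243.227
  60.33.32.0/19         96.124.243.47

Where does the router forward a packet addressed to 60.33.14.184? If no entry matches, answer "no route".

96.124.243.43

Routes whose prefix contains 60.33.14.184:
  60.0.0.0/7 (60.0.0.0 - 61.255.255.255) -> 96.124.243.56
  60.32.0.0/12 (60.32.0.0 - 60.47.255.255) -> 96.124.243.134
  60.32.0.0/13 (60.32.0.0 - 60.39.255.255) -> 96.124.243.231
  60.32.0.0/15 (60.32.0.0 - 60.33.255.255) -> 96.124.243.43
More-specific entries that do NOT match:
  60.33.14.168/29 (60.33.14.168 - 60.33.14.175) does not contain 60.33.14.184
  60.33.14.48/28 (60.33.14.48 - 60.33.14.63) does not contain 60.33.14.184
  60.33.14.224/27 (60.33.14.224 - 60.33.14.255) does not contain 60.33.14.184
  60.33.6.128/26 (60.33.6.128 - 60.33.6.191) does not contain 60.33.14.184
  60.33.15.128/25 (60.33.15.128 - 60.33.15.255) does not contain 60.33.14.184
  60.33.32.0/19 (60.33.32.0 - 60.33.63.255) does not contain 60.33.14.184
  60.32.0.0/18 (60.32.0.0 - 60.32.63.255) does not contain 60.33.14.184
  60.37.0.0/17 (60.37.0.0 - 60.37.127.255) does not contain 60.33.14.184
Longest matching prefix is /15 -> next hop 96.124.243.43.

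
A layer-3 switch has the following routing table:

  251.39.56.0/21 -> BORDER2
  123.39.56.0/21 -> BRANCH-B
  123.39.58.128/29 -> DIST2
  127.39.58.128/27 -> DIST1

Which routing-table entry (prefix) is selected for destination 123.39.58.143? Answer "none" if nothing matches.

Entries matching 123.39.58.143:
  123.39.56.0/21 (123.39.56.0 - 123.39.63.255)
Most specific is 123.39.56.0/21.

123.39.56.0/21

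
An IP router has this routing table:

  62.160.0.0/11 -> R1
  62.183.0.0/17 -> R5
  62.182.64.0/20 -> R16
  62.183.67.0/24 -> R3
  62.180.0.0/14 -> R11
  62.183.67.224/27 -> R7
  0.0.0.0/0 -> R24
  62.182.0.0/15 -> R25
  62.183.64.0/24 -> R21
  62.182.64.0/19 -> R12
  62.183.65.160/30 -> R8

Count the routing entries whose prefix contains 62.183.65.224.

Prefixes containing 62.183.65.224:
  0.0.0.0/0 (default, matches everything)
  62.160.0.0/11 (62.160.0.0 - 62.191.255.255)
  62.180.0.0/14 (62.180.0.0 - 62.183.255.255)
  62.182.0.0/15 (62.182.0.0 - 62.183.255.255)
  62.183.0.0/17 (62.183.0.0 - 62.183.127.255)
Total matching entries: 5.

5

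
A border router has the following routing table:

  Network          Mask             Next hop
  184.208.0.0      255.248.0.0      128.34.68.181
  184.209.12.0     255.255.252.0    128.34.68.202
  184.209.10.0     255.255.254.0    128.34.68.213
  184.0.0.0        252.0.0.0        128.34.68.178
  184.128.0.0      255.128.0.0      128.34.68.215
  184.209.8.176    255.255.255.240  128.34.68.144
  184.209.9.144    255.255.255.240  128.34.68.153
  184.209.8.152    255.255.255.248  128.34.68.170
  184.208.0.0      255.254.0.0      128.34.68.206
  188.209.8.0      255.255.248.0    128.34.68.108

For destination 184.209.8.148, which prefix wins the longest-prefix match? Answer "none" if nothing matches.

184.208.0.0/15

Entries matching 184.209.8.148:
  184.0.0.0/6 (184.0.0.0 - 187.255.255.255)
  184.128.0.0/9 (184.128.0.0 - 184.255.255.255)
  184.208.0.0/13 (184.208.0.0 - 184.215.255.255)
  184.208.0.0/15 (184.208.0.0 - 184.209.255.255)
Most specific is 184.208.0.0/15.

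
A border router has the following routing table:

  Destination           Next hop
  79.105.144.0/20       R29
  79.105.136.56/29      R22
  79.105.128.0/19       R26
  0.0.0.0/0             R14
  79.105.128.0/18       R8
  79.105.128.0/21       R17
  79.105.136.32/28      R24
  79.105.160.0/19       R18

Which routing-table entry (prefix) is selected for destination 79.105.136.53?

79.105.128.0/19

Entries matching 79.105.136.53:
  0.0.0.0/0 (default, matches everything)
  79.105.128.0/18 (79.105.128.0 - 79.105.191.255)
  79.105.128.0/19 (79.105.128.0 - 79.105.159.255)
Most specific is 79.105.128.0/19.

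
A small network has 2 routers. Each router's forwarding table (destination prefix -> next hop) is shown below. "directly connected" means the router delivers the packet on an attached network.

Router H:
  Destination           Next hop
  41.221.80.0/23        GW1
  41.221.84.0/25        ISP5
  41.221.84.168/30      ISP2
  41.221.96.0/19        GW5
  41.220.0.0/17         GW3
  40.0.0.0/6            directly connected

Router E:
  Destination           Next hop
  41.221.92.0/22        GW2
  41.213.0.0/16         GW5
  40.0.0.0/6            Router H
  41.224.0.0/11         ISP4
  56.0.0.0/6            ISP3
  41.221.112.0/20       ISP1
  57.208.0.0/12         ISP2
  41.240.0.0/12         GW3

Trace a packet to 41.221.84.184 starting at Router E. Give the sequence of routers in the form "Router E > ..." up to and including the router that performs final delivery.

At Router E: longest match for 41.221.84.184 is 40.0.0.0/6 -> Router H
At Router H: longest match for 41.221.84.184 is 40.0.0.0/6 -> directly connected

Router E > Router H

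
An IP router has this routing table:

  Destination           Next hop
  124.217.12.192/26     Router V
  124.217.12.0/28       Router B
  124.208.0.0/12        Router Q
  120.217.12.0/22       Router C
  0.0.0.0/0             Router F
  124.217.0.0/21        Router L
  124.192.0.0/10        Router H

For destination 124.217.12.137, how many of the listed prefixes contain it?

Prefixes containing 124.217.12.137:
  0.0.0.0/0 (default, matches everything)
  124.192.0.0/10 (124.192.0.0 - 124.255.255.255)
  124.208.0.0/12 (124.208.0.0 - 124.223.255.255)
Total matching entries: 3.

3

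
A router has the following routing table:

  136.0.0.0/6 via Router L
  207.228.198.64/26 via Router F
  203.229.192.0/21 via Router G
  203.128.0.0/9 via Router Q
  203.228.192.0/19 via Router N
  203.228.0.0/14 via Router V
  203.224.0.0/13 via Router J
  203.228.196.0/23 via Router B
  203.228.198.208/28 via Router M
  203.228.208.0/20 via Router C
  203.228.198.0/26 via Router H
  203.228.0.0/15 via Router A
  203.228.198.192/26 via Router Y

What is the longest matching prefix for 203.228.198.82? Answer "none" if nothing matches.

203.228.192.0/19

Entries matching 203.228.198.82:
  203.128.0.0/9 (203.128.0.0 - 203.255.255.255)
  203.224.0.0/13 (203.224.0.0 - 203.231.255.255)
  203.228.0.0/14 (203.228.0.0 - 203.231.255.255)
  203.228.0.0/15 (203.228.0.0 - 203.229.255.255)
  203.228.192.0/19 (203.228.192.0 - 203.228.223.255)
Most specific is 203.228.192.0/19.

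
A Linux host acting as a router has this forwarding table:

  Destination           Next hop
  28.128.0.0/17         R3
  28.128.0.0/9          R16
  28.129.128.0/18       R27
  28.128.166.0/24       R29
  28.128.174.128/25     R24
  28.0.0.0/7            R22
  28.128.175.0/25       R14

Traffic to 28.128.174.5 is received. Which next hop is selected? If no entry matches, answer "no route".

R16

Routes whose prefix contains 28.128.174.5:
  28.0.0.0/7 (28.0.0.0 - 29.255.255.255) -> R22
  28.128.0.0/9 (28.128.0.0 - 28.255.255.255) -> R16
More-specific entries that do NOT match:
  28.128.174.128/25 (28.128.174.128 - 28.128.174.255) does not contain 28.128.174.5
  28.128.175.0/25 (28.128.175.0 - 28.128.175.127) does not contain 28.128.174.5
  28.128.166.0/24 (28.128.166.0 - 28.128.166.255) does not contain 28.128.174.5
  28.129.128.0/18 (28.129.128.0 - 28.129.191.255) does not contain 28.128.174.5
  28.128.0.0/17 (28.128.0.0 - 28.128.127.255) does not contain 28.128.174.5
Longest matching prefix is /9 -> next hop R16.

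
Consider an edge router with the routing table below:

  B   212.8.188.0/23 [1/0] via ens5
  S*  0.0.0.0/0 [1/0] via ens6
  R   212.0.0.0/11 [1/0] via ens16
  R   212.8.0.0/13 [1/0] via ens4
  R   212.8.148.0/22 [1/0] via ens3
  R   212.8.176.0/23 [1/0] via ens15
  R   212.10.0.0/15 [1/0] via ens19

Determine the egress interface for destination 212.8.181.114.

ens4

Routes whose prefix contains 212.8.181.114:
  0.0.0.0/0 (default, matches everything) -> ens6
  212.0.0.0/11 (212.0.0.0 - 212.31.255.255) -> ens16
  212.8.0.0/13 (212.8.0.0 - 212.15.255.255) -> ens4
More-specific entries that do NOT match:
  212.8.188.0/23 (212.8.188.0 - 212.8.189.255) does not contain 212.8.181.114
  212.8.176.0/23 (212.8.176.0 - 212.8.177.255) does not contain 212.8.181.114
  212.8.148.0/22 (212.8.148.0 - 212.8.151.255) does not contain 212.8.181.114
  212.10.0.0/15 (212.10.0.0 - 212.11.255.255) does not contain 212.8.181.114
Longest matching prefix is /13 -> interface ens4.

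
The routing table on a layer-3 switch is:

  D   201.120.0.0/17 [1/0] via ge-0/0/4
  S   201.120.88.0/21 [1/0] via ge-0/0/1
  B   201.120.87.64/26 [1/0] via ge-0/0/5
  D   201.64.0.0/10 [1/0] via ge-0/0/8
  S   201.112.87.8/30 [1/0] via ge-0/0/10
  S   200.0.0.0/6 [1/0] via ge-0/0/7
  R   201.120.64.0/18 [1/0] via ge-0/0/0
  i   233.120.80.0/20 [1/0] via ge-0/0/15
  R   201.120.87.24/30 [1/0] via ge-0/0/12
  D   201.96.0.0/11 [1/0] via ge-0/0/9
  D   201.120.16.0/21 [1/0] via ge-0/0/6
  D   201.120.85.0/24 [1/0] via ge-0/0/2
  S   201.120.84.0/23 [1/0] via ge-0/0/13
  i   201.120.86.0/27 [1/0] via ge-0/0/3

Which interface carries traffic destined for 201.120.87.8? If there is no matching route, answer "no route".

Routes whose prefix contains 201.120.87.8:
  200.0.0.0/6 (200.0.0.0 - 203.255.255.255) -> ge-0/0/7
  201.64.0.0/10 (201.64.0.0 - 201.127.255.255) -> ge-0/0/8
  201.96.0.0/11 (201.96.0.0 - 201.127.255.255) -> ge-0/0/9
  201.120.0.0/17 (201.120.0.0 - 201.120.127.255) -> ge-0/0/4
  201.120.64.0/18 (201.120.64.0 - 201.120.127.255) -> ge-0/0/0
More-specific entries that do NOT match:
  201.112.87.8/30 (201.112.87.8 - 201.112.87.11) does not contain 201.120.87.8
  201.120.87.24/30 (201.120.87.24 - 201.120.87.27) does not contain 201.120.87.8
  201.120.86.0/27 (201.120.86.0 - 201.120.86.31) does not contain 201.120.87.8
  201.120.87.64/26 (201.120.87.64 - 201.120.87.127) does not contain 201.120.87.8
  201.120.85.0/24 (201.120.85.0 - 201.120.85.255) does not contain 201.120.87.8
  201.120.84.0/23 (201.120.84.0 - 201.120.85.255) does not contain 201.120.87.8
  201.120.88.0/21 (201.120.88.0 - 201.120.95.255) does not contain 201.120.87.8
  201.120.16.0/21 (201.120.16.0 - 201.120.23.255) does not contain 201.120.87.8
  233.120.80.0/20 (233.120.80.0 - 233.120.95.255) does not contain 201.120.87.8
Longest matching prefix is /18 -> interface ge-0/0/0.

ge-0/0/0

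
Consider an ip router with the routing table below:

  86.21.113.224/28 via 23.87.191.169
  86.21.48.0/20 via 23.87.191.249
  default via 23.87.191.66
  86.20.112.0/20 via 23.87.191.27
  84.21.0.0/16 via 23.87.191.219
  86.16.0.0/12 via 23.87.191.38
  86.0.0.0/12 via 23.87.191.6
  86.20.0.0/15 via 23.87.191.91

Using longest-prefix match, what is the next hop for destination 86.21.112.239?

23.87.191.91

Routes whose prefix contains 86.21.112.239:
  0.0.0.0/0 (default, matches everything) -> 23.87.191.66
  86.16.0.0/12 (86.16.0.0 - 86.31.255.255) -> 23.87.191.38
  86.20.0.0/15 (86.20.0.0 - 86.21.255.255) -> 23.87.191.91
More-specific entries that do NOT match:
  86.21.113.224/28 (86.21.113.224 - 86.21.113.239) does not contain 86.21.112.239
  86.21.48.0/20 (86.21.48.0 - 86.21.63.255) does not contain 86.21.112.239
  86.20.112.0/20 (86.20.112.0 - 86.20.127.255) does not contain 86.21.112.239
  84.21.0.0/16 (84.21.0.0 - 84.21.255.255) does not contain 86.21.112.239
Longest matching prefix is /15 -> next hop 23.87.191.91.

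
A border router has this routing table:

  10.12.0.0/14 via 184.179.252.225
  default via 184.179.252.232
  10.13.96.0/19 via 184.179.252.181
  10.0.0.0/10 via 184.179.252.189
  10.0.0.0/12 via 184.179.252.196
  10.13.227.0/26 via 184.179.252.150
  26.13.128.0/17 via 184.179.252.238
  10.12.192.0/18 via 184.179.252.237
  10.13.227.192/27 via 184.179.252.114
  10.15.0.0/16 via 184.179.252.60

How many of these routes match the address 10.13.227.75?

Prefixes containing 10.13.227.75:
  0.0.0.0/0 (default, matches everything)
  10.0.0.0/10 (10.0.0.0 - 10.63.255.255)
  10.0.0.0/12 (10.0.0.0 - 10.15.255.255)
  10.12.0.0/14 (10.12.0.0 - 10.15.255.255)
Total matching entries: 4.

4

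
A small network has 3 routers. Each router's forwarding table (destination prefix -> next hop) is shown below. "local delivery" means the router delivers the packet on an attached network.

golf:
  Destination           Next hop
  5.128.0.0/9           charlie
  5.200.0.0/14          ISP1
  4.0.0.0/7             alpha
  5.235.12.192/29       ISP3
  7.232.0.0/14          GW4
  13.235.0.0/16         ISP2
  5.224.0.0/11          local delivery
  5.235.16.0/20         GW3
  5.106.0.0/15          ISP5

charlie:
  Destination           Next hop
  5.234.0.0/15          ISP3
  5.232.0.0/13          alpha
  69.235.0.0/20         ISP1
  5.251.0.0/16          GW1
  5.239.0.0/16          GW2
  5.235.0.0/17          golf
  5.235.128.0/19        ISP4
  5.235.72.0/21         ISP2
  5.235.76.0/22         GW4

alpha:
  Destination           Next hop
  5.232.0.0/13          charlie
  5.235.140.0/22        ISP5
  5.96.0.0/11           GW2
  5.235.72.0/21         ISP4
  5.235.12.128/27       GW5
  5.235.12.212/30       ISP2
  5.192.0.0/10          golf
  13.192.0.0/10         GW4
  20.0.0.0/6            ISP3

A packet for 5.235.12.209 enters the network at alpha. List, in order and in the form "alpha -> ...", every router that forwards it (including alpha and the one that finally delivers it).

At alpha: longest match for 5.235.12.209 is 5.232.0.0/13 -> charlie
At charlie: longest match for 5.235.12.209 is 5.235.0.0/17 -> golf
At golf: longest match for 5.235.12.209 is 5.224.0.0/11 -> local delivery

alpha -> charlie -> golf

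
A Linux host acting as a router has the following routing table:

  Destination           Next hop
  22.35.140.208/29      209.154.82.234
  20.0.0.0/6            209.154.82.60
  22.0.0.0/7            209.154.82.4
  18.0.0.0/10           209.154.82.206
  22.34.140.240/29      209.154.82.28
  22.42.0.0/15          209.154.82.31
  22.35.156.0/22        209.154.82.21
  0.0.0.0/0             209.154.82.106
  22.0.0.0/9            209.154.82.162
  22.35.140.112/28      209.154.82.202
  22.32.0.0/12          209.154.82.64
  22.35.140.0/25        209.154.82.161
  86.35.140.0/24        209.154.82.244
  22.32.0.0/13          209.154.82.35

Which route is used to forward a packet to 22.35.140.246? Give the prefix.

Entries matching 22.35.140.246:
  0.0.0.0/0 (default, matches everything)
  20.0.0.0/6 (20.0.0.0 - 23.255.255.255)
  22.0.0.0/7 (22.0.0.0 - 23.255.255.255)
  22.0.0.0/9 (22.0.0.0 - 22.127.255.255)
  22.32.0.0/12 (22.32.0.0 - 22.47.255.255)
  22.32.0.0/13 (22.32.0.0 - 22.39.255.255)
Most specific is 22.32.0.0/13.

22.32.0.0/13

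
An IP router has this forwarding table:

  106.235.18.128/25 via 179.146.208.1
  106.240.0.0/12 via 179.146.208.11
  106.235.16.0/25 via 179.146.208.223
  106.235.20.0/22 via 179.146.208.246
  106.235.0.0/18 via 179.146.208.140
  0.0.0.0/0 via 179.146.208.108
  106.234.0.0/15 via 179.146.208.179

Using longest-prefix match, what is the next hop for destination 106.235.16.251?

Routes whose prefix contains 106.235.16.251:
  0.0.0.0/0 (default, matches everything) -> 179.146.208.108
  106.234.0.0/15 (106.234.0.0 - 106.235.255.255) -> 179.146.208.179
  106.235.0.0/18 (106.235.0.0 - 106.235.63.255) -> 179.146.208.140
More-specific entries that do NOT match:
  106.235.18.128/25 (106.235.18.128 - 106.235.18.255) does not contain 106.235.16.251
  106.235.16.0/25 (106.235.16.0 - 106.235.16.127) does not contain 106.235.16.251
  106.235.20.0/22 (106.235.20.0 - 106.235.23.255) does not contain 106.235.16.251
Longest matching prefix is /18 -> next hop 179.146.208.140.

179.146.208.140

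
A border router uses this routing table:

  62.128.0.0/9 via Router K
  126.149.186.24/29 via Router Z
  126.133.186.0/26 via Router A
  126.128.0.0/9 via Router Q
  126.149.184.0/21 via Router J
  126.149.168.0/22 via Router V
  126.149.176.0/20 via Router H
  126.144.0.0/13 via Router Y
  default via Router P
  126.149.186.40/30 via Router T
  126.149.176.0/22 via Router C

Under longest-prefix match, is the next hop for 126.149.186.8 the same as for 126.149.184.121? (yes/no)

126.149.186.8: longest match 126.149.184.0/21 -> Router J
126.149.184.121: longest match 126.149.184.0/21 -> Router J

yes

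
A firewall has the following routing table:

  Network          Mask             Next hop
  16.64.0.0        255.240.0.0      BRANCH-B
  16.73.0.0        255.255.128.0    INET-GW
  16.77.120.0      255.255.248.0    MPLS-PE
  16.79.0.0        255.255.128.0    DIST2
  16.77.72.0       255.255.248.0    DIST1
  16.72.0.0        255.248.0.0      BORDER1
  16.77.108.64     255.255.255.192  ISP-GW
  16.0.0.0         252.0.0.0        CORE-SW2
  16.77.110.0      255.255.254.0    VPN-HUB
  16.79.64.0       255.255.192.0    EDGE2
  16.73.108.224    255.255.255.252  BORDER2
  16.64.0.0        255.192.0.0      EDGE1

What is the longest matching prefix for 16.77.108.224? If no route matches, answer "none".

16.72.0.0/13

Entries matching 16.77.108.224:
  16.0.0.0/6 (16.0.0.0 - 19.255.255.255)
  16.64.0.0/10 (16.64.0.0 - 16.127.255.255)
  16.64.0.0/12 (16.64.0.0 - 16.79.255.255)
  16.72.0.0/13 (16.72.0.0 - 16.79.255.255)
Most specific is 16.72.0.0/13.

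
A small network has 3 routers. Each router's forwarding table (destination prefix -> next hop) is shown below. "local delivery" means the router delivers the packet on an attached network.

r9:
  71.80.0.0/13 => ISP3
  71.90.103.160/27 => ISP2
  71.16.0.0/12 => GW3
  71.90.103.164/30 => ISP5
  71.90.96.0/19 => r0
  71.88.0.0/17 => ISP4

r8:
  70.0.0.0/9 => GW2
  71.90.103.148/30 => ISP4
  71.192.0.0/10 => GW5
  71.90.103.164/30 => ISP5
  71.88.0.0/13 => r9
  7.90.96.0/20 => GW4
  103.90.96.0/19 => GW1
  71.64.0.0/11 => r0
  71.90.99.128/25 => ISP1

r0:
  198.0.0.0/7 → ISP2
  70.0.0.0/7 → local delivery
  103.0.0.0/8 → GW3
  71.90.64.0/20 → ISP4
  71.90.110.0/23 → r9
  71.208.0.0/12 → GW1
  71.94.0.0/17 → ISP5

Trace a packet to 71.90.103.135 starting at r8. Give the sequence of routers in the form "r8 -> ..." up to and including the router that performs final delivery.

r8 -> r9 -> r0

At r8: longest match for 71.90.103.135 is 71.88.0.0/13 -> r9
At r9: longest match for 71.90.103.135 is 71.90.96.0/19 -> r0
At r0: longest match for 71.90.103.135 is 70.0.0.0/7 -> local delivery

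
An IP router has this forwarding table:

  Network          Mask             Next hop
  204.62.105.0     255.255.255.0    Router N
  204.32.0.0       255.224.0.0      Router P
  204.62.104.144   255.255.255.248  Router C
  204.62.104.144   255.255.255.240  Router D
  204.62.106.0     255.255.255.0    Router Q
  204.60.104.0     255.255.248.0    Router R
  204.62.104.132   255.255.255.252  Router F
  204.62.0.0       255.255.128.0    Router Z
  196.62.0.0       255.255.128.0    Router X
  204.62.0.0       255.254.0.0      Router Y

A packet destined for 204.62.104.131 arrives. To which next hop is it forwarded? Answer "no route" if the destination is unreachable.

Router Z

Routes whose prefix contains 204.62.104.131:
  204.32.0.0/11 (204.32.0.0 - 204.63.255.255) -> Router P
  204.62.0.0/15 (204.62.0.0 - 204.63.255.255) -> Router Y
  204.62.0.0/17 (204.62.0.0 - 204.62.127.255) -> Router Z
More-specific entries that do NOT match:
  204.62.104.132/30 (204.62.104.132 - 204.62.104.135) does not contain 204.62.104.131
  204.62.104.144/29 (204.62.104.144 - 204.62.104.151) does not contain 204.62.104.131
  204.62.104.144/28 (204.62.104.144 - 204.62.104.159) does not contain 204.62.104.131
  204.62.105.0/24 (204.62.105.0 - 204.62.105.255) does not contain 204.62.104.131
  204.62.106.0/24 (204.62.106.0 - 204.62.106.255) does not contain 204.62.104.131
  204.60.104.0/21 (204.60.104.0 - 204.60.111.255) does not contain 204.62.104.131
Longest matching prefix is /17 -> next hop Router Z.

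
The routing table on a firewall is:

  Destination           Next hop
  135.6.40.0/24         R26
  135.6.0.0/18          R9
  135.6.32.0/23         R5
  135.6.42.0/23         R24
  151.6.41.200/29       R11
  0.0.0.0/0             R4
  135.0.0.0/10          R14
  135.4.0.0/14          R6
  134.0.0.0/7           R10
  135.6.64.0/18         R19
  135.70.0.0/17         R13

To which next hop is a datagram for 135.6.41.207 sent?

R9

Routes whose prefix contains 135.6.41.207:
  0.0.0.0/0 (default, matches everything) -> R4
  134.0.0.0/7 (134.0.0.0 - 135.255.255.255) -> R10
  135.0.0.0/10 (135.0.0.0 - 135.63.255.255) -> R14
  135.4.0.0/14 (135.4.0.0 - 135.7.255.255) -> R6
  135.6.0.0/18 (135.6.0.0 - 135.6.63.255) -> R9
More-specific entries that do NOT match:
  151.6.41.200/29 (151.6.41.200 - 151.6.41.207) does not contain 135.6.41.207
  135.6.40.0/24 (135.6.40.0 - 135.6.40.255) does not contain 135.6.41.207
  135.6.32.0/23 (135.6.32.0 - 135.6.33.255) does not contain 135.6.41.207
  135.6.42.0/23 (135.6.42.0 - 135.6.43.255) does not contain 135.6.41.207
Longest matching prefix is /18 -> next hop R9.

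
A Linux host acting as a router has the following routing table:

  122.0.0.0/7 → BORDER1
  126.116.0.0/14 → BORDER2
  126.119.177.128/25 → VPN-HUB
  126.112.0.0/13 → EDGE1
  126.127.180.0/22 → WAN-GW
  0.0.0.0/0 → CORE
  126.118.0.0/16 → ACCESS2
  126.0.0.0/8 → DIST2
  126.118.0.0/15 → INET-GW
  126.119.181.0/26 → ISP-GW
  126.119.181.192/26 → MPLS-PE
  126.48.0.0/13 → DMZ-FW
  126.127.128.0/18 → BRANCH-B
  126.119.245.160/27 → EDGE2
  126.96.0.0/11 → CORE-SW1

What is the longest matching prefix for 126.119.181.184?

Entries matching 126.119.181.184:
  0.0.0.0/0 (default, matches everything)
  126.0.0.0/8 (126.0.0.0 - 126.255.255.255)
  126.96.0.0/11 (126.96.0.0 - 126.127.255.255)
  126.112.0.0/13 (126.112.0.0 - 126.119.255.255)
  126.116.0.0/14 (126.116.0.0 - 126.119.255.255)
  126.118.0.0/15 (126.118.0.0 - 126.119.255.255)
Most specific is 126.118.0.0/15.

126.118.0.0/15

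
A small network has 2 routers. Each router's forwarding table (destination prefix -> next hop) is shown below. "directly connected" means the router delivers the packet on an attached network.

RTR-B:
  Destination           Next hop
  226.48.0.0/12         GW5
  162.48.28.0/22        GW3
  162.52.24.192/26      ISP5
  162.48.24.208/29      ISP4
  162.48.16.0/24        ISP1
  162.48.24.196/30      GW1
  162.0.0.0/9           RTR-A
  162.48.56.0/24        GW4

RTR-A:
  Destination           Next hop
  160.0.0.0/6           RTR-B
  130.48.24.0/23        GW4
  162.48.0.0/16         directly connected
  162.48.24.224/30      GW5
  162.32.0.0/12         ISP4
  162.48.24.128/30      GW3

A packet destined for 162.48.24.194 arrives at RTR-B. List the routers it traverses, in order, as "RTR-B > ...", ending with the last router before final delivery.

RTR-B > RTR-A

At RTR-B: longest match for 162.48.24.194 is 162.0.0.0/9 -> RTR-A
At RTR-A: longest match for 162.48.24.194 is 162.48.0.0/16 -> directly connected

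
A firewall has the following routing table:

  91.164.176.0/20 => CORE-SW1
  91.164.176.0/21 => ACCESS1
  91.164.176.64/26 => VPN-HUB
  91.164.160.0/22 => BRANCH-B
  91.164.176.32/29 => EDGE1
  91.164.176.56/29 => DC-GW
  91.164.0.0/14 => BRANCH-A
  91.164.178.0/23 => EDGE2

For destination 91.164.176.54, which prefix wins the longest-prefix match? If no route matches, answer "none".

91.164.176.0/21

Entries matching 91.164.176.54:
  91.164.0.0/14 (91.164.0.0 - 91.167.255.255)
  91.164.176.0/20 (91.164.176.0 - 91.164.191.255)
  91.164.176.0/21 (91.164.176.0 - 91.164.183.255)
Most specific is 91.164.176.0/21.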